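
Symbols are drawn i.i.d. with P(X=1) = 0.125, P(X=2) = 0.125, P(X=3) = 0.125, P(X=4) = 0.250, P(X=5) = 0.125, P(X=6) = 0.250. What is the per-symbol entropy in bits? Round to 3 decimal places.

H(X) = −Σ p·log₂ p.
  −(0.125)·log₂(0.125) = 0.3750
  −(0.125)·log₂(0.125) = 0.3750
  −(0.125)·log₂(0.125) = 0.3750
  −(0.250)·log₂(0.250) = 0.5000
  −(0.125)·log₂(0.125) = 0.3750
  −(0.250)·log₂(0.250) = 0.5000
Sum: 0.3750 + 0.3750 + 0.3750 + 0.5000 + 0.3750 + 0.5000 = 2.500 bits.

2.500 bits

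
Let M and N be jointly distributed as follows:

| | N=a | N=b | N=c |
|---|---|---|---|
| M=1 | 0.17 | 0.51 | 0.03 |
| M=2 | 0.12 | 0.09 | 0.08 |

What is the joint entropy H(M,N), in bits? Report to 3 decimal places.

2.053 bits

H(M,N) = −Σ p(x,y)·log₂ p(x,y) over all 6 cells.
  cell (1,a): −0.17·log₂0.17 = 0.4346
  cell (1,b): −0.51·log₂0.51 = 0.4954
  cell (1,c): −0.03·log₂0.03 = 0.1518
  cell (2,a): −0.12·log₂0.12 = 0.3671
  cell (2,b): −0.09·log₂0.09 = 0.3127
  cell (2,c): −0.08·log₂0.08 = 0.2915
Sum = 2.053 bits.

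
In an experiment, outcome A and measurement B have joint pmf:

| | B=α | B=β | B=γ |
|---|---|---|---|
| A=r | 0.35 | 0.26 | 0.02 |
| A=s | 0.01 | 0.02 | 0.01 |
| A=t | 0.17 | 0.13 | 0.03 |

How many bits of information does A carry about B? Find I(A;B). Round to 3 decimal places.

0.027 bits

Marginals: p(A) = (0.6300, 0.0400, 0.3300), p(B) = (0.5300, 0.4100, 0.0600).
I(A;B) = H(A) + H(B) − H(A,B).
H(A) = 1.1335, H(B) = 1.2564, H(A,B) = 2.3630.
I(A;B) = 1.1335 + 1.2564 − 2.3630 = 0.027 bits.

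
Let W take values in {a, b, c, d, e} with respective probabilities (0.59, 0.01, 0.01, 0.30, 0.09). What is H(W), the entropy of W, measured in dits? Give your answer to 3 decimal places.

H(W) = −Σ p·log₁₀ p.
  −(0.59)·log₁₀(0.59) = 0.1352
  −(0.01)·log₁₀(0.01) = 0.0200
  −(0.01)·log₁₀(0.01) = 0.0200
  −(0.30)·log₁₀(0.30) = 0.1569
  −(0.09)·log₁₀(0.09) = 0.0941
Sum: 0.1352 + 0.0200 + 0.0200 + 0.1569 + 0.0941 = 0.426 dits.

0.426 dits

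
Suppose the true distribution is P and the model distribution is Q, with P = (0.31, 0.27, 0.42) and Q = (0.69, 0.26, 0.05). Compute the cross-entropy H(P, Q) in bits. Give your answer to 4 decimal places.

H(P,Q) = −Σ p·log₂ q.
  −0.31·log₂(0.69) = 0.16595
  −0.27·log₂(0.26) = 0.52472
  −0.42·log₂(0.05) = 1.81521
H(P,Q) = 2.5059 bits.

2.5059 bits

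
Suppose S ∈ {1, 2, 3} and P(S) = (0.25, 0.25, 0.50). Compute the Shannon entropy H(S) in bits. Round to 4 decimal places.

H(S) = −Σ p·log₂ p.
  −(0.25)·log₂(0.25) = 0.50000
  −(0.25)·log₂(0.25) = 0.50000
  −(0.50)·log₂(0.50) = 0.50000
Sum: 0.50000 + 0.50000 + 0.50000 = 1.5000 bits.

1.5000 bits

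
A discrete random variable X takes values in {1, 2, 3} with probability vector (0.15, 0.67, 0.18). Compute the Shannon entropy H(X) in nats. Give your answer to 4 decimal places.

H(X) = −Σ p·ln p.
  −(0.15)·ln(0.15) = 0.28457
  −(0.67)·ln(0.67) = 0.26832
  −(0.18)·ln(0.18) = 0.30866
Sum: 0.28457 + 0.26832 + 0.30866 = 0.8616 nats.

0.8616 nats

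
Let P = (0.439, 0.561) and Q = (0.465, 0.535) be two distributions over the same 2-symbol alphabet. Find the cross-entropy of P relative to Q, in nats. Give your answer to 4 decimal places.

H(P,Q) = −Σ p·ln q.
  −0.439·ln(0.465) = 0.33615
  −0.561·ln(0.535) = 0.35090
H(P,Q) = 0.6870 nats.

0.6870 nats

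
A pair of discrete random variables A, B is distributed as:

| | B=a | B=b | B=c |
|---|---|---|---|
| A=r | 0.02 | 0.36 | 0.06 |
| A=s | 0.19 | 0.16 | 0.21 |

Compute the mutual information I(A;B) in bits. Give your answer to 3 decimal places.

Marginals: p(A) = (0.4400, 0.5600), p(B) = (0.2100, 0.5200, 0.2700).
I(A;B) = Σ p(x,y)·log₂[p(x,y)/(p(x)p(y))].
  (r,a): 0.02·log₂(0.2165) = -0.0442
  (r,b): 0.36·log₂(1.5734) = 0.2354
  (r,c): 0.06·log₂(0.5051) = -0.0591
  (s,a): 0.19·log₂(1.6156) = 0.1315
  (s,b): 0.16·log₂(0.5495) = -0.1382
  (s,c): 0.21·log₂(1.3889) = 0.0995
Sum = 0.225 bits.

0.225 bits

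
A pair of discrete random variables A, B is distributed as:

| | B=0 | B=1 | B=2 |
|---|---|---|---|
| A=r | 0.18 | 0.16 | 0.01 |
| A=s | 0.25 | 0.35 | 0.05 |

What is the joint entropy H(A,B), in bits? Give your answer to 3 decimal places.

H(A,B) = −Σ p(x,y)·log₂ p(x,y) over all 6 cells.
  cell (r,0): −0.18·log₂0.18 = 0.4453
  cell (r,1): −0.16·log₂0.16 = 0.4230
  cell (r,2): −0.01·log₂0.01 = 0.0664
  cell (s,0): −0.25·log₂0.25 = 0.5000
  cell (s,1): −0.35·log₂0.35 = 0.5301
  cell (s,2): −0.05·log₂0.05 = 0.2161
Sum = 2.181 bits.

2.181 bits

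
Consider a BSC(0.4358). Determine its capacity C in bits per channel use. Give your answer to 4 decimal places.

0.0119 bits

Binary symmetric channel: C = 1 − h₂(ε) where h₂ is the binary entropy function.
h₂(0.4358) = −0.4358·log₂0.4358 − 0.5642·log₂0.5642 = 0.9881.
C = 1 − 0.9881 = 0.0119 bits per channel use.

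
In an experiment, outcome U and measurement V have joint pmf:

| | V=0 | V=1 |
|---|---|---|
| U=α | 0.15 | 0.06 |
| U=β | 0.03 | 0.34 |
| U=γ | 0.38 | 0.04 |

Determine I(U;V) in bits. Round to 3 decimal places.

0.468 bits

Marginals: p(U) = (0.2100, 0.3700, 0.4200), p(V) = (0.5600, 0.4400).
I(U;V) = H(U) + H(V) − H(U,V).
H(U) = 1.5292, H(V) = 0.9896, H(U,V) = 2.0512.
I(U;V) = 1.5292 + 0.9896 − 2.0512 = 0.468 bits.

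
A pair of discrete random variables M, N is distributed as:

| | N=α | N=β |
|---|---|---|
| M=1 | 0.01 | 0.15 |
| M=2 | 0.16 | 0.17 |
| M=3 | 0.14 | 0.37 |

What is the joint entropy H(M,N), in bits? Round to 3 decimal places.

H(M,N) = −Σ p(x,y)·log₂ p(x,y) over all 6 cells.
  cell (1,α): −0.01·log₂0.01 = 0.0664
  cell (1,β): −0.15·log₂0.15 = 0.4105
  cell (2,α): −0.16·log₂0.16 = 0.4230
  cell (2,β): −0.17·log₂0.17 = 0.4346
  cell (3,α): −0.14·log₂0.14 = 0.3971
  cell (3,β): −0.37·log₂0.37 = 0.5307
Sum = 2.262 bits.

2.262 bits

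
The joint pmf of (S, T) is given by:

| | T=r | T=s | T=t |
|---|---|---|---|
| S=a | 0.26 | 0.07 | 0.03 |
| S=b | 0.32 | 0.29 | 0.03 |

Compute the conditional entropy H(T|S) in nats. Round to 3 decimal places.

0.817 nats

Chain rule: H(T|S) = H(S,T) − H(S).
Marginals: p(S) = (0.3600, 0.6400), p(T) = (0.5800, 0.3600, 0.0600).
H(S,T) = 1.4704 nats; H(S) = 0.6534 nats.
H(T|S) = 1.4704 − 0.6534 = 0.817 nats.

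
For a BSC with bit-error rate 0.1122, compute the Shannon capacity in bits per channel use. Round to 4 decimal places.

0.4935 bits

Binary symmetric channel: C = 1 − h₂(ε) where h₂ is the binary entropy function.
h₂(0.1122) = −0.1122·log₂0.1122 − 0.8878·log₂0.8878 = 0.5065.
C = 1 − 0.5065 = 0.4935 bits per channel use.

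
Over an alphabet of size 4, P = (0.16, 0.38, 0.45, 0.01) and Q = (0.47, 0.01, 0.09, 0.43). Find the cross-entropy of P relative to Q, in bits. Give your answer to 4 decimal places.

4.2744 bits

H(P,Q) = −Σ p·log₂ q.
  −0.16·log₂(0.47) = 0.17428
  −0.38·log₂(0.01) = 2.52467
  −0.45·log₂(0.09) = 1.56327
  −0.01·log₂(0.43) = 0.01218
H(P,Q) = 4.2744 bits.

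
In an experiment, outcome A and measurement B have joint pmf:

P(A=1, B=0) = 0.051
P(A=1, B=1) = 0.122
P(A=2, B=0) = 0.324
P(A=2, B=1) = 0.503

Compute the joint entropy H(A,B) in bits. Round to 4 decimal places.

H(A,B) = −Σ p(x,y)·log₂ p(x,y) over all 4 cells.
  cell (1,0): −0.051·log₂0.051 = 0.21896
  cell (1,1): −0.122·log₂0.122 = 0.37028
  cell (2,0): −0.324·log₂0.324 = 0.52680
  cell (2,1): −0.503·log₂0.503 = 0.49866
Sum = 1.6147 bits.

1.6147 bits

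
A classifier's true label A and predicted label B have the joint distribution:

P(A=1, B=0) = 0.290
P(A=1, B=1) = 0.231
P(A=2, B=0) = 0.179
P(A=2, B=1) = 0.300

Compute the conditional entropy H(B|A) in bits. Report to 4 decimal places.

0.9729 bits

Marginals: p(A) = (0.5210, 0.4790), p(B) = (0.4690, 0.5310).
H(B|A) = Σ p(A) · H(B|A=·).
  A=1: p=0.5210, H(B|A=1) = 0.9907
  A=2: p=0.4790, H(B|A=2) = 0.9535
Weighted sum = 0.9729 bits.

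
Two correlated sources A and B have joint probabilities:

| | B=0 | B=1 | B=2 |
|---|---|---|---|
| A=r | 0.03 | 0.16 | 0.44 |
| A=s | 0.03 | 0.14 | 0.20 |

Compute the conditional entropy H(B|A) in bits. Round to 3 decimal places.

Chain rule: H(B|A) = H(A,B) − H(A).
Marginals: p(A) = (0.6300, 0.3700), p(B) = (0.0600, 0.3000, 0.6400).
H(A,B) = 2.1092 bits; H(A) = 0.9507 bits.
H(B|A) = 2.1092 − 0.9507 = 1.159 bits.

1.159 bits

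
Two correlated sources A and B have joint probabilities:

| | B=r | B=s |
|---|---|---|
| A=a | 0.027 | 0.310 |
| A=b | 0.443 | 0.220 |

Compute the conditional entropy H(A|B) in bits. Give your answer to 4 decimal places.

0.6680 bits

Chain rule: H(A|B) = H(A,B) − H(B).
Marginals: p(A) = (0.3370, 0.6630), p(B) = (0.4700, 0.5300).
H(A,B) = 1.6654 bits; H(B) = 0.9974 bits.
H(A|B) = 1.6654 − 0.9974 = 0.6680 bits.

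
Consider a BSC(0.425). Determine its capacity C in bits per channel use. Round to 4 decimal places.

Binary symmetric channel: C = 1 − h₂(ε) where h₂ is the binary entropy function.
h₂(0.425) = −0.425·log₂0.425 − 0.575·log₂0.575 = 0.9837.
C = 1 − 0.9837 = 0.0163 bits per channel use.

0.0163 bits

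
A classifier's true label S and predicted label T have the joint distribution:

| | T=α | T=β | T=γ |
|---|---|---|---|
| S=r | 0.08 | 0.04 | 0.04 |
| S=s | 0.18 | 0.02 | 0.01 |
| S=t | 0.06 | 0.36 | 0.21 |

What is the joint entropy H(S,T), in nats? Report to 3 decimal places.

1.757 nats

H(S,T) = −Σ p(x,y)·ln p(x,y) over all 9 cells.
  cell (r,α): −0.08·ln0.08 = 0.2021
  cell (r,β): −0.04·ln0.04 = 0.1288
  cell (r,γ): −0.04·ln0.04 = 0.1288
  cell (s,α): −0.18·ln0.18 = 0.3087
  cell (s,β): −0.02·ln0.02 = 0.0782
  cell (s,γ): −0.01·ln0.01 = 0.0461
  cell (t,α): −0.06·ln0.06 = 0.1688
  cell (t,β): −0.36·ln0.36 = 0.3678
  cell (t,γ): −0.21·ln0.21 = 0.3277
Sum = 1.757 nats.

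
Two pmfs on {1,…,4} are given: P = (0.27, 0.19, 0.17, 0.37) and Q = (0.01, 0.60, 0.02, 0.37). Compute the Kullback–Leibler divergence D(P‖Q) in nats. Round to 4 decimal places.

D(P‖Q) = Σ p·ln(p/q).
  0.27·ln(0.27/0.01) = 0.88988
  0.19·ln(0.19/0.60) = -0.21848
  0.17·ln(0.17/0.02) = 0.36381
  0.37·ln(0.37/0.37) = 0.00000
D(P‖Q) = 1.0352 nats.

1.0352 nats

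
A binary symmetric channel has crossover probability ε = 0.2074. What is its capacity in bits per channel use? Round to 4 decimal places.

Binary symmetric channel: C = 1 − h₂(ε) where h₂ is the binary entropy function.
h₂(0.2074) = −0.2074·log₂0.2074 − 0.7926·log₂0.7926 = 0.7365.
C = 1 − 0.7365 = 0.2635 bits per channel use.

0.2635 bits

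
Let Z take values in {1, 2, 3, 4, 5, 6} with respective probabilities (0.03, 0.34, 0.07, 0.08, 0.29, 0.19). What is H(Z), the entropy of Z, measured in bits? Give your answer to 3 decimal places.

2.214 bits

H(Z) = −Σ p·log₂ p.
  −(0.03)·log₂(0.03) = 0.1518
  −(0.34)·log₂(0.34) = 0.5292
  −(0.07)·log₂(0.07) = 0.2686
  −(0.08)·log₂(0.08) = 0.2915
  −(0.29)·log₂(0.29) = 0.5179
  −(0.19)·log₂(0.19) = 0.4552
Sum: 0.1518 + 0.5292 + 0.2686 + 0.2915 + 0.5179 + 0.4552 = 2.214 bits.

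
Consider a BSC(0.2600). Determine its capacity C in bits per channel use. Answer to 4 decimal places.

Binary symmetric channel: C = 1 − h₂(ε) where h₂ is the binary entropy function.
h₂(0.2600) = −0.2600·log₂0.2600 − 0.7400·log₂0.7400 = 0.8267.
C = 1 − 0.8267 = 0.1733 bits per channel use.

0.1733 bits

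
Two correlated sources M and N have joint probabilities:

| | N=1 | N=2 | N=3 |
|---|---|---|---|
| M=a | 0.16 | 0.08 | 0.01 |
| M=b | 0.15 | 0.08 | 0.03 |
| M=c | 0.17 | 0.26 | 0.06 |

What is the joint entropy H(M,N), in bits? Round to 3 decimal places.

H(M,N) = −Σ p(x,y)·log₂ p(x,y) over all 9 cells.
  cell (a,1): −0.16·log₂0.16 = 0.4230
  cell (a,2): −0.08·log₂0.08 = 0.2915
  cell (a,3): −0.01·log₂0.01 = 0.0664
  cell (b,1): −0.15·log₂0.15 = 0.4105
  cell (b,2): −0.08·log₂0.08 = 0.2915
  cell (b,3): −0.03·log₂0.03 = 0.1518
  cell (c,1): −0.17·log₂0.17 = 0.4346
  cell (c,2): −0.26·log₂0.26 = 0.5053
  cell (c,3): −0.06·log₂0.06 = 0.2435
Sum = 2.818 bits.

2.818 bits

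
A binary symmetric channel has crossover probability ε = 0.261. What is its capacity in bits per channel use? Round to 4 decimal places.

Binary symmetric channel: C = 1 − h₂(ε) where h₂ is the binary entropy function.
h₂(0.261) = −0.261·log₂0.261 − 0.739·log₂0.739 = 0.8283.
C = 1 − 0.8283 = 0.1717 bits per channel use.

0.1717 bits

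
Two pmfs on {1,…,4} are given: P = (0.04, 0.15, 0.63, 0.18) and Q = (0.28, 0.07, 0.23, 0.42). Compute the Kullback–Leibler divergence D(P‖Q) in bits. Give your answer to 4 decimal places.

0.7484 bits

D(P‖Q) = Σ p·log₂(p/q).
  0.04·log₂(0.04/0.28) = -0.11229
  0.15·log₂(0.15/0.07) = 0.16493
  0.63·log₂(0.63/0.23) = 0.91584
  0.18·log₂(0.18/0.42) = -0.22003
D(P‖Q) = 0.7484 bits.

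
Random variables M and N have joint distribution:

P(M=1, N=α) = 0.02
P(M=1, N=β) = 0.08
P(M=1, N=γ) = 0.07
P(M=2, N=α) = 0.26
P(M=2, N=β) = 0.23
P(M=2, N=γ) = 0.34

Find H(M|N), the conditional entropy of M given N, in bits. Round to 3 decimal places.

0.630 bits

Marginals: p(M) = (0.1700, 0.8300), p(N) = (0.2800, 0.3100, 0.4100).
H(M|N) = Σ p(N) · H(M|N=·).
  N=α: p=0.2800, H(M|N=α) = 0.3712
  N=β: p=0.3100, H(M|N=β) = 0.8238
  N=γ: p=0.4100, H(M|N=γ) = 0.6594
Weighted sum = 0.630 bits.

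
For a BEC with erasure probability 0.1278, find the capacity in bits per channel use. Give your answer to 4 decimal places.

0.8722 bits

Binary erasure channel: capacity C = 1 − ε.
C = 1 − 0.1278 = 0.8722 bits per channel use.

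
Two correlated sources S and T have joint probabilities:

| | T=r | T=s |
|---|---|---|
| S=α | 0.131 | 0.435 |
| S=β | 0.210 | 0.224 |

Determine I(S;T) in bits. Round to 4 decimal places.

0.0503 bits

Marginals: p(S) = (0.5660, 0.4340), p(T) = (0.3410, 0.6590).
I(S;T) = Σ p(x,y)·log₂[p(x,y)/(p(x)p(y))].
  (α,r): 0.131·log₂(0.6787) = -0.07324
  (α,s): 0.435·log₂(1.1662) = 0.09651
  (β,r): 0.210·log₂(1.4190) = 0.10602
  (β,s): 0.224·log₂(0.7832) = -0.07897
Sum = 0.0503 bits.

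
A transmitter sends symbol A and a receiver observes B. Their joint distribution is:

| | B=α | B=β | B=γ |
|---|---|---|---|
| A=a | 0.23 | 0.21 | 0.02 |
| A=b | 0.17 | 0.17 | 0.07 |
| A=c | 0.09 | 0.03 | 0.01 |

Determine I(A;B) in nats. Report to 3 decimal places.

0.033 nats

Marginals: p(A) = (0.4600, 0.4100, 0.1300), p(B) = (0.4900, 0.4100, 0.1000).
I(A;B) = Σ p(x,y)·ln[p(x,y)/(p(x)p(y))].
  (a,α): 0.23·ln(1.0204) = 0.0046
  (a,β): 0.21·ln(1.1135) = 0.0226
  (a,γ): 0.02·ln(0.4348) = -0.0167
  (b,α): 0.17·ln(0.8462) = -0.0284
  (b,β): 0.17·ln(1.0113) = 0.0019
  (b,γ): 0.07·ln(1.7073) = 0.0374
  (c,α): 0.09·ln(1.4129) = 0.0311
  (c,β): 0.03·ln(0.5629) = -0.0172
  (c,γ): 0.01·ln(0.7692) = -0.0026
Sum = 0.033 nats.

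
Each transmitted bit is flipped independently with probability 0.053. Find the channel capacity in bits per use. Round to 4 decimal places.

Binary symmetric channel: C = 1 − h₂(ε) where h₂ is the binary entropy function.
h₂(0.053) = −0.053·log₂0.053 − 0.947·log₂0.947 = 0.2990.
C = 1 − 0.2990 = 0.7010 bits per channel use.

0.7010 bits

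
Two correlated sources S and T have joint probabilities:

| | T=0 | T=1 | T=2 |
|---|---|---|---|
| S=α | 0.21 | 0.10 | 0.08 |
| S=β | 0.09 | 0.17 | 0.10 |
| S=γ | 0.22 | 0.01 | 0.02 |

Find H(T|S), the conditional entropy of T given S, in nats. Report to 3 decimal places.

0.884 nats

Marginals: p(S) = (0.3900, 0.3600, 0.2500), p(T) = (0.5200, 0.2800, 0.2000).
H(T|S) = Σ p(S) · H(T|S=·).
  S=α: p=0.3900, H(T|S=α) = 1.0072
  S=β: p=0.3600, H(T|S=β) = 1.0567
  S=γ: p=0.2500, H(T|S=γ) = 0.4433
Weighted sum = 0.884 nats.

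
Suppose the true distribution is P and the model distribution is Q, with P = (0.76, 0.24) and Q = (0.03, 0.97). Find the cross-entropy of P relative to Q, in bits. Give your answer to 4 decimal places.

3.8553 bits

H(P,Q) = −Σ p·log₂ q.
  −0.76·log₂(0.03) = 3.84476
  −0.24·log₂(0.97) = 0.01055
H(P,Q) = 3.8553 bits.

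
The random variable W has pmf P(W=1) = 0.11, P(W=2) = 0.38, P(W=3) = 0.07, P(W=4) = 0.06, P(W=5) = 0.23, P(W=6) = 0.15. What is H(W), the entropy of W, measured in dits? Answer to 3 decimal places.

0.690 dits

H(W) = −Σ p·log₁₀ p.
  −(0.11)·log₁₀(0.11) = 0.1054
  −(0.38)·log₁₀(0.38) = 0.1597
  −(0.07)·log₁₀(0.07) = 0.0808
  −(0.06)·log₁₀(0.06) = 0.0733
  −(0.23)·log₁₀(0.23) = 0.1468
  −(0.15)·log₁₀(0.15) = 0.1236
Sum: 0.1054 + 0.1597 + 0.0808 + 0.0733 + 0.1468 + 0.1236 = 0.690 dits.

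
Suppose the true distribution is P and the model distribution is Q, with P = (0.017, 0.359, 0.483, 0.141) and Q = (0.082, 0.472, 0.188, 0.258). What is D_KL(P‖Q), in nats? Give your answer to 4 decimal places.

0.2456 nats

D(P‖Q) = Σ p·ln(p/q).
  0.017·ln(0.017/0.082) = -0.02675
  0.359·ln(0.359/0.472) = -0.09824
  0.483·ln(0.483/0.188) = 0.45575
  0.141·ln(0.141/0.258) = -0.08519
D(P‖Q) = 0.2456 nats.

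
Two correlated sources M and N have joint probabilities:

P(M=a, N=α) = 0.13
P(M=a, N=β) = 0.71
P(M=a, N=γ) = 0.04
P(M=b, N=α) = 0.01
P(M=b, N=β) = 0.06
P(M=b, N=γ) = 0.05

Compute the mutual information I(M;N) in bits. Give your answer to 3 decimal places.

0.084 bits

Marginals: p(M) = (0.8800, 0.1200), p(N) = (0.1400, 0.7700, 0.0900).
I(M;N) = Σ p(x,y)·log₂[p(x,y)/(p(x)p(y))].
  (a,α): 0.13·log₂(1.0552) = 0.0101
  (a,β): 0.71·log₂(1.0478) = 0.0478
  (a,γ): 0.04·log₂(0.5051) = -0.0394
  (b,α): 0.01·log₂(0.5952) = -0.0075
  (b,β): 0.06·log₂(0.6494) = -0.0374
  (b,γ): 0.05·log₂(4.6296) = 0.1105
Sum = 0.084 bits.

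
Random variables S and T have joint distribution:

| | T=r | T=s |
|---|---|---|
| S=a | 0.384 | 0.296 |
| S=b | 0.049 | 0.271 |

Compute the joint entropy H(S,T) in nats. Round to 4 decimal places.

1.2295 nats

H(S,T) = −Σ p(x,y)·ln p(x,y) over all 4 cells.
  cell (a,r): −0.384·ln0.384 = 0.36753
  cell (a,s): −0.296·ln0.296 = 0.36035
  cell (b,r): −0.049·ln0.049 = 0.14778
  cell (b,s): −0.271·ln0.271 = 0.35383
Sum = 1.2295 nats.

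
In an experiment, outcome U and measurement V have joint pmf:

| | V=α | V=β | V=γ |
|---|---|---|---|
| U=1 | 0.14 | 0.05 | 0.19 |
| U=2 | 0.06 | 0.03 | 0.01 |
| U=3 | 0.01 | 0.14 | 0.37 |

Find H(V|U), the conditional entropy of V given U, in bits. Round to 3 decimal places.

1.171 bits

Marginals: p(U) = (0.3800, 0.1000, 0.5200), p(V) = (0.2100, 0.2200, 0.5700).
H(V|U) = Σ p(U) · H(V|U=·).
  U=1: p=0.3800, H(V|U=1) = 1.4157
  U=2: p=0.1000, H(V|U=2) = 1.2955
  U=3: p=0.5200, H(V|U=3) = 0.9687
Weighted sum = 1.171 bits.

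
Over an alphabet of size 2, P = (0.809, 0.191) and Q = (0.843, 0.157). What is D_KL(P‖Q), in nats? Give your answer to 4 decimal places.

D(P‖Q) = Σ p·ln(p/q).
  0.809·ln(0.809/0.843) = -0.03330
  0.191·ln(0.191/0.157) = 0.03744
D(P‖Q) = 0.0041 nats.

0.0041 nats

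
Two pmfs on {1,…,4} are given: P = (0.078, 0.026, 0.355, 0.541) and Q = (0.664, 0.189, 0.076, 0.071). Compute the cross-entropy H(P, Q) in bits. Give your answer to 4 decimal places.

3.4929 bits

H(P,Q) = −Σ p·log₂ q.
  −0.078·log₂(0.664) = 0.04608
  −0.026·log₂(0.189) = 0.06249
  −0.355·log₂(0.076) = 1.31984
  −0.541·log₂(0.071) = 2.06448
H(P,Q) = 3.4929 bits.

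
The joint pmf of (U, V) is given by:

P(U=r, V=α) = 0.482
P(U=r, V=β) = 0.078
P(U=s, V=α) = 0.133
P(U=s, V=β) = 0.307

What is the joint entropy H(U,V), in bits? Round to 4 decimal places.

H(U,V) = −Σ p(x,y)·log₂ p(x,y) over all 4 cells.
  cell (r,α): −0.482·log₂0.482 = 0.50750
  cell (r,β): −0.078·log₂0.078 = 0.28707
  cell (s,α): −0.133·log₂0.133 = 0.38710
  cell (s,β): −0.307·log₂0.307 = 0.52303
Sum = 1.7047 bits.

1.7047 bits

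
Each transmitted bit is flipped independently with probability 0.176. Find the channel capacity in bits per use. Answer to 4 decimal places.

Binary symmetric channel: C = 1 − h₂(ε) where h₂ is the binary entropy function.
h₂(0.176) = −0.176·log₂0.176 − 0.824·log₂0.824 = 0.6712.
C = 1 − 0.6712 = 0.3288 bits per channel use.

0.3288 bits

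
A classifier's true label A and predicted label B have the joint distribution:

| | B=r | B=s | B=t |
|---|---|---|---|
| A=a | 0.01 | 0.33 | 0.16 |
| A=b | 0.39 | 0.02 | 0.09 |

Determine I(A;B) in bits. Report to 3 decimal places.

Marginals: p(A) = (0.5000, 0.5000), p(B) = (0.4000, 0.3500, 0.2500).
I(A;B) = Σ p(x,y)·log₂[p(x,y)/(p(x)p(y))].
  (a,r): 0.01·log₂(0.0500) = -0.0432
  (a,s): 0.33·log₂(1.8857) = 0.3020
  (a,t): 0.16·log₂(1.2800) = 0.0570
  (b,r): 0.39·log₂(1.9500) = 0.3758
  (b,s): 0.02·log₂(0.1143) = -0.0626
  (b,t): 0.09·log₂(0.7200) = -0.0427
Sum = 0.586 bits.

0.586 bits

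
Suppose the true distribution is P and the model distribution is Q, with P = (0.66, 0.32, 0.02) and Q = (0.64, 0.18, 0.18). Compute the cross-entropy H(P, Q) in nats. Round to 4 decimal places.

H(P,Q) = −Σ p·ln q.
  −0.66·ln(0.64) = 0.29455
  −0.32·ln(0.18) = 0.54874
  −0.02·ln(0.18) = 0.03430
H(P,Q) = 0.8776 nats.

0.8776 nats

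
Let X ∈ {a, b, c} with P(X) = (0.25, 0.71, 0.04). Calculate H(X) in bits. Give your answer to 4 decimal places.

H(X) = −Σ p·log₂ p.
  −(0.25)·log₂(0.25) = 0.50000
  −(0.71)·log₂(0.71) = 0.35082
  −(0.04)·log₂(0.04) = 0.18575
Sum: 0.50000 + 0.35082 + 0.18575 = 1.0366 bits.

1.0366 bits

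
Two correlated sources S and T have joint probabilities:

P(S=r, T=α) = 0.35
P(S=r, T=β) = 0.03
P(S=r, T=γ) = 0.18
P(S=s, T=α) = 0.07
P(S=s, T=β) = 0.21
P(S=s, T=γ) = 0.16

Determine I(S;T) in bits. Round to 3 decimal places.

0.247 bits

Marginals: p(S) = (0.5600, 0.4400), p(T) = (0.4200, 0.2400, 0.3400).
I(S;T) = H(S) + H(T) − H(S,T).
H(S) = 0.9896, H(T) = 1.5490, H(S,T) = 2.2916.
I(S;T) = 0.9896 + 1.5490 − 2.2916 = 0.247 bits.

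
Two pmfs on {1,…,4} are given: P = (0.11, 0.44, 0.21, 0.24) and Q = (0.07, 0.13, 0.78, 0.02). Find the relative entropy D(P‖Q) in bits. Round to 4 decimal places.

D(P‖Q) = Σ p·log₂(p/q).
  0.11·log₂(0.11/0.07) = 0.07173
  0.44·log₂(0.44/0.13) = 0.77396
  0.21·log₂(0.21/0.78) = -0.39755
  0.24·log₂(0.24/0.02) = 0.86039
D(P‖Q) = 1.3085 bits.

1.3085 bits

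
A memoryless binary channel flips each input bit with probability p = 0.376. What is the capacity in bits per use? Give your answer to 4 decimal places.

Binary symmetric channel: C = 1 − h₂(ε) where h₂ is the binary entropy function.
h₂(0.376) = −0.376·log₂0.376 − 0.624·log₂0.624 = 0.9552.
C = 1 − 0.9552 = 0.0448 bits per channel use.

0.0448 bits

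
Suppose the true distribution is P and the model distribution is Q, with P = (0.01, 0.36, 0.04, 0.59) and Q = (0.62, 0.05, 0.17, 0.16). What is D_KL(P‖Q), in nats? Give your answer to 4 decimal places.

D(P‖Q) = Σ p·ln(p/q).
  0.01·ln(0.01/0.62) = -0.04127
  0.36·ln(0.36/0.05) = 0.71067
  0.04·ln(0.04/0.17) = -0.05788
  0.59·ln(0.59/0.16) = 0.76992
D(P‖Q) = 1.3814 nats.

1.3814 nats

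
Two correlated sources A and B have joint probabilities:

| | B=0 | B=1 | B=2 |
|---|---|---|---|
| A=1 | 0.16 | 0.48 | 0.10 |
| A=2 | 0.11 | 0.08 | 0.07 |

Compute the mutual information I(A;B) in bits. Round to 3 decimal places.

Marginals: p(A) = (0.7400, 0.2600), p(B) = (0.2700, 0.5600, 0.1700).
I(A;B) = Σ p(x,y)·log₂[p(x,y)/(p(x)p(y))].
  (1,0): 0.16·log₂(0.8008) = -0.0513
  (1,1): 0.48·log₂(1.1583) = 0.1018
  (1,2): 0.10·log₂(0.7949) = -0.0331
  (2,0): 0.11·log₂(1.5670) = 0.0713
  (2,1): 0.08·log₂(0.5495) = -0.0691
  (2,2): 0.07·log₂(1.5837) = 0.0464
Sum = 0.066 bits.

0.066 bits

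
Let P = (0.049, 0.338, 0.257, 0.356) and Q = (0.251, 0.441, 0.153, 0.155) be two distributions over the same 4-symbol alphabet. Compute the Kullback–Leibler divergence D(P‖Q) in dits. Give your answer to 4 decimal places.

D(P‖Q) = Σ p·log₁₀(p/q).
  0.049·log₁₀(0.049/0.251) = -0.03476
  0.338·log₁₀(0.338/0.441) = -0.03905
  0.257·log₁₀(0.257/0.153) = 0.05789
  0.356·log₁₀(0.356/0.155) = 0.12856
D(P‖Q) = 0.1126 dits.

0.1126 dits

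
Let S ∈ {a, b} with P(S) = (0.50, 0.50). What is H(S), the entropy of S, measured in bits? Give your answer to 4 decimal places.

1.0000 bits

H(S) = −Σ p·log₂ p.
  −(0.50)·log₂(0.50) = 0.50000
  −(0.50)·log₂(0.50) = 0.50000
Sum: 0.50000 + 0.50000 = 1.0000 bits.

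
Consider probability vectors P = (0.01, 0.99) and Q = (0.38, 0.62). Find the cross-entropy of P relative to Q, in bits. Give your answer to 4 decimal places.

H(P,Q) = −Σ p·log₂ q.
  −0.01·log₂(0.38) = 0.01396
  −0.99·log₂(0.62) = 0.68276
H(P,Q) = 0.6967 bits.

0.6967 bits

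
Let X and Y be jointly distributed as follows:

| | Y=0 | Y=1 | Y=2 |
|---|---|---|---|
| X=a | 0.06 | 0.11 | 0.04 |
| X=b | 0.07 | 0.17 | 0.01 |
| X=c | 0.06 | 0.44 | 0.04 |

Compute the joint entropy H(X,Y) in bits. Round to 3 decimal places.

H(X,Y) = −Σ p(x,y)·log₂ p(x,y) over all 9 cells.
  cell (a,0): −0.06·log₂0.06 = 0.2435
  cell (a,1): −0.11·log₂0.11 = 0.3503
  cell (a,2): −0.04·log₂0.04 = 0.1858
  cell (b,0): −0.07·log₂0.07 = 0.2686
  cell (b,1): −0.17·log₂0.17 = 0.4346
  cell (b,2): −0.01·log₂0.01 = 0.0664
  cell (c,0): −0.06·log₂0.06 = 0.2435
  cell (c,1): −0.44·log₂0.44 = 0.5211
  cell (c,2): −0.04·log₂0.04 = 0.1858
Sum = 2.500 bits.

2.500 bits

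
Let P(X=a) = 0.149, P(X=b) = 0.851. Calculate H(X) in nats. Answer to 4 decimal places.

0.4210 nats

H(X) = −Σ p·ln p.
  −(0.149)·ln(0.149) = 0.28367
  −(0.851)·ln(0.851) = 0.13730
Sum: 0.28367 + 0.13730 = 0.4210 nats.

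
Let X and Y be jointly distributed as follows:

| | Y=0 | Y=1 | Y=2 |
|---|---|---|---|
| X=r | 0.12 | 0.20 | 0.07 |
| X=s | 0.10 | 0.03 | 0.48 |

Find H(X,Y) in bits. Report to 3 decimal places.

H(X,Y) = −Σ p(x,y)·log₂ p(x,y) over all 6 cells.
  cell (r,0): −0.12·log₂0.12 = 0.3671
  cell (r,1): −0.20·log₂0.20 = 0.4644
  cell (r,2): −0.07·log₂0.07 = 0.2686
  cell (s,0): −0.10·log₂0.10 = 0.3322
  cell (s,1): −0.03·log₂0.03 = 0.1518
  cell (s,2): −0.48·log₂0.48 = 0.5083
Sum = 2.092 bits.

2.092 bits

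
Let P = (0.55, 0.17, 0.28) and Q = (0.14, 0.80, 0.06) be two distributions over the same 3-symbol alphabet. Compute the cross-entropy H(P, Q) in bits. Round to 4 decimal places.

2.7513 bits

H(P,Q) = −Σ p·log₂ q.
  −0.55·log₂(0.14) = 1.56008
  −0.17·log₂(0.80) = 0.05473
  −0.28·log₂(0.06) = 1.13649
H(P,Q) = 2.7513 bits.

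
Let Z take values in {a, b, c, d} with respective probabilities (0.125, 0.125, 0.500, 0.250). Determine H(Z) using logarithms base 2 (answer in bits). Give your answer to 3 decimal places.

H(Z) = −Σ p·log₂ p.
  −(0.125)·log₂(0.125) = 0.3750
  −(0.125)·log₂(0.125) = 0.3750
  −(0.500)·log₂(0.500) = 0.5000
  −(0.250)·log₂(0.250) = 0.5000
Sum: 0.3750 + 0.3750 + 0.5000 + 0.5000 = 1.750 bits.

1.750 bits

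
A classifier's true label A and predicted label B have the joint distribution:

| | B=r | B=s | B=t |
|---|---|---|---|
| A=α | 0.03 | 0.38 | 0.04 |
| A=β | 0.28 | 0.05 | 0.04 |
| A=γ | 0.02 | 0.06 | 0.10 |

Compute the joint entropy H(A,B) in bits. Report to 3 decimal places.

2.473 bits

H(A,B) = −Σ p(x,y)·log₂ p(x,y) over all 9 cells.
  cell (α,r): −0.03·log₂0.03 = 0.1518
  cell (α,s): −0.38·log₂0.38 = 0.5305
  cell (α,t): −0.04·log₂0.04 = 0.1858
  cell (β,r): −0.28·log₂0.28 = 0.5142
  cell (β,s): −0.05·log₂0.05 = 0.2161
  cell (β,t): −0.04·log₂0.04 = 0.1858
  cell (γ,r): −0.02·log₂0.02 = 0.1129
  cell (γ,s): −0.06·log₂0.06 = 0.2435
  cell (γ,t): −0.10·log₂0.10 = 0.3322
Sum = 2.473 bits.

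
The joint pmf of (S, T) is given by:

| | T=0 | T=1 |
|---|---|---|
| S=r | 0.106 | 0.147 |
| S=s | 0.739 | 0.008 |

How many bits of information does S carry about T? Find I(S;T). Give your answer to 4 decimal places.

Marginals: p(S) = (0.2530, 0.7470), p(T) = (0.8450, 0.1550).
I(S;T) = H(S) + H(T) − H(S,T).
H(S) = 0.8160, H(T) = 0.6222, H(S,T) = 1.1280.
I(S;T) = 0.8160 + 0.6222 − 1.1280 = 0.3102 bits.

0.3102 bits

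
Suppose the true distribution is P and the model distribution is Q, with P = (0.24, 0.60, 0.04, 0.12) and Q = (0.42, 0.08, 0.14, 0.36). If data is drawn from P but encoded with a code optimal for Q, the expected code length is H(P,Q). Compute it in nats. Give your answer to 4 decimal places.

H(P,Q) = −Σ p·ln q.
  −0.24·ln(0.42) = 0.20820
  −0.60·ln(0.08) = 1.51544
  −0.04·ln(0.14) = 0.07864
  −0.12·ln(0.36) = 0.12260
H(P,Q) = 1.9249 nats.

1.9249 nats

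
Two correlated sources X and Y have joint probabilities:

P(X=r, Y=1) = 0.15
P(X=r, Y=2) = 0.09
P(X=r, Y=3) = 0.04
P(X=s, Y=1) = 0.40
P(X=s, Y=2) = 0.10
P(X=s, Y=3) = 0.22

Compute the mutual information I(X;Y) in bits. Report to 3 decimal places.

Marginals: p(X) = (0.2800, 0.7200), p(Y) = (0.5500, 0.1900, 0.2600).
I(X;Y) = H(X) + H(Y) − H(X,Y).
H(X) = 0.8555, H(Y) = 1.4349, H(X,Y) = 2.2505.
I(X;Y) = 0.8555 + 1.4349 − 2.2505 = 0.040 bits.

0.040 bits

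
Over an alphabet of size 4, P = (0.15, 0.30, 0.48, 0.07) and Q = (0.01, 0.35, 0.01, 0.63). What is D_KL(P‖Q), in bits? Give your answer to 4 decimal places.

2.9782 bits

D(P‖Q) = Σ p·log₂(p/q).
  0.15·log₂(0.15/0.01) = 0.58603
  0.30·log₂(0.30/0.35) = -0.06672
  0.48·log₂(0.48/0.01) = 2.68078
  0.07·log₂(0.07/0.63) = -0.22189
D(P‖Q) = 2.9782 bits.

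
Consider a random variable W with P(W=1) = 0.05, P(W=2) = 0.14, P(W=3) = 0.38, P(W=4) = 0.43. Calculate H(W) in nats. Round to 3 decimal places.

H(W) = −Σ p·ln p.
  −(0.05)·ln(0.05) = 0.1498
  −(0.14)·ln(0.14) = 0.2753
  −(0.38)·ln(0.38) = 0.3677
  −(0.43)·ln(0.43) = 0.3629
Sum: 0.1498 + 0.2753 + 0.3677 + 0.3629 = 1.156 nats.

1.156 nats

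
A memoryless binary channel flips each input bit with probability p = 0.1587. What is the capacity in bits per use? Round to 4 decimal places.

0.3688 bits

Binary symmetric channel: C = 1 − h₂(ε) where h₂ is the binary entropy function.
h₂(0.1587) = −0.1587·log₂0.1587 − 0.8413·log₂0.8413 = 0.6312.
C = 1 − 0.6312 = 0.3688 bits per channel use.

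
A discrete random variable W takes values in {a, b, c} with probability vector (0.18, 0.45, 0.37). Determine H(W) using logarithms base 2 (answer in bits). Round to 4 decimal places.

H(W) = −Σ p·log₂ p.
  −(0.18)·log₂(0.18) = 0.44531
  −(0.45)·log₂(0.45) = 0.51840
  −(0.37)·log₂(0.37) = 0.53073
Sum: 0.44531 + 0.51840 + 0.53073 = 1.4944 bits.

1.4944 bits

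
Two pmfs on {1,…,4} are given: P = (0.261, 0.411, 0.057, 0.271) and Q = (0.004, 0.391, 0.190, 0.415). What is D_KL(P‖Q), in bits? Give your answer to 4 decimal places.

1.3372 bits

D(P‖Q) = Σ p·log₂(p/q).
  0.261·log₂(0.261/0.004) = 1.57328
  0.411·log₂(0.411/0.391) = 0.02958
  0.057·log₂(0.057/0.190) = -0.09901
  0.271·log₂(0.271/0.415) = -0.16662
D(P‖Q) = 1.3372 bits.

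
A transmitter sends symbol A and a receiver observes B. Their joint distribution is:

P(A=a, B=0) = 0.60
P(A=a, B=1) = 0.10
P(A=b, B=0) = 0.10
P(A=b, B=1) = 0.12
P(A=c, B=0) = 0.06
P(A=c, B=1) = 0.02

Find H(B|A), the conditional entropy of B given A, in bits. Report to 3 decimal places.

Chain rule: H(B|A) = H(A,B) − H(A).
Marginals: p(A) = (0.7000, 0.2200, 0.0800), p(B) = (0.7600, 0.2400).
H(A,B) = 1.8300 bits; H(A) = 1.1323 bits.
H(B|A) = 1.8300 − 1.1323 = 0.698 bits.

0.698 bits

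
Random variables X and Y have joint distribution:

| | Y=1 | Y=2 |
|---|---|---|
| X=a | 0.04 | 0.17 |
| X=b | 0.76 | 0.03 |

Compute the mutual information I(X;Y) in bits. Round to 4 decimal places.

0.3904 bits

Marginals: p(X) = (0.2100, 0.7900), p(Y) = (0.8000, 0.2000).
I(X;Y) = Σ p(x,y)·log₂[p(x,y)/(p(x)p(y))].
  (a,1): 0.04·log₂(0.2381) = -0.08282
  (a,2): 0.17·log₂(4.0476) = 0.34290
  (b,1): 0.76·log₂(1.2025) = 0.20222
  (b,2): 0.03·log₂(0.1899) = -0.07191
Sum = 0.3904 bits.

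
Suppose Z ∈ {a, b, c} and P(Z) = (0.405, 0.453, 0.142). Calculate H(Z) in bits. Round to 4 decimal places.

1.4455 bits

H(Z) = −Σ p·log₂ p.
  −(0.405)·log₂(0.405) = 0.52812
  −(0.453)·log₂(0.453) = 0.51751
  −(0.142)·log₂(0.142) = 0.39988
Sum: 0.52812 + 0.51751 + 0.39988 = 1.4455 bits.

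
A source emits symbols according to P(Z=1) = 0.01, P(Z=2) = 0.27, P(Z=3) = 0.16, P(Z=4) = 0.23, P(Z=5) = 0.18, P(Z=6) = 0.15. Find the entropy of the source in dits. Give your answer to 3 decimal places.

0.705 dits

H(Z) = −Σ p·log₁₀ p.
  −(0.01)·log₁₀(0.01) = 0.0200
  −(0.27)·log₁₀(0.27) = 0.1535
  −(0.16)·log₁₀(0.16) = 0.1273
  −(0.23)·log₁₀(0.23) = 0.1468
  −(0.18)·log₁₀(0.18) = 0.1341
  −(0.15)·log₁₀(0.15) = 0.1236
Sum: 0.0200 + 0.1535 + 0.1273 + 0.1468 + 0.1341 + 0.1236 = 0.705 dits.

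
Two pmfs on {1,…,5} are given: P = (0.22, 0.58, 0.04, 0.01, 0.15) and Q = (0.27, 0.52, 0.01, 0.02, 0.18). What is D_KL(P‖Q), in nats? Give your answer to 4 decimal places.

0.0395 nats

D(P‖Q) = Σ p·ln(p/q).
  0.22·ln(0.22/0.27) = -0.04505
  0.58·ln(0.58/0.52) = 0.06334
  0.04·ln(0.04/0.01) = 0.05545
  0.01·ln(0.01/0.02) = -0.00693
  0.15·ln(0.15/0.18) = -0.02735
D(P‖Q) = 0.0395 nats.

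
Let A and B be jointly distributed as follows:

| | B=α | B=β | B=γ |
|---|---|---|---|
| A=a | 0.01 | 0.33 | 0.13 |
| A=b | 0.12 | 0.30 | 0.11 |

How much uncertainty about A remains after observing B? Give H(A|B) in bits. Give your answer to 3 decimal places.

0.919 bits

Chain rule: H(A|B) = H(A,B) − H(B).
Marginals: p(A) = (0.4700, 0.5300), p(B) = (0.1300, 0.6300, 0.2400).
H(A,B) = 2.2153 bits; H(B) = 1.2967 bits.
H(A|B) = 2.2153 − 1.2967 = 0.919 bits.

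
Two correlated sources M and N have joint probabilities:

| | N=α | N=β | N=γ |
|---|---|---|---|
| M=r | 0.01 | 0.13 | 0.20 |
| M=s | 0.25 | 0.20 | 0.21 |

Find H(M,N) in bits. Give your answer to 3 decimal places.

H(M,N) = −Σ p(x,y)·log₂ p(x,y) over all 6 cells.
  cell (r,α): −0.01·log₂0.01 = 0.0664
  cell (r,β): −0.13·log₂0.13 = 0.3826
  cell (r,γ): −0.20·log₂0.20 = 0.4644
  cell (s,α): −0.25·log₂0.25 = 0.5000
  cell (s,β): −0.20·log₂0.20 = 0.4644
  cell (s,γ): −0.21·log₂0.21 = 0.4728
Sum = 2.351 bits.

2.351 bits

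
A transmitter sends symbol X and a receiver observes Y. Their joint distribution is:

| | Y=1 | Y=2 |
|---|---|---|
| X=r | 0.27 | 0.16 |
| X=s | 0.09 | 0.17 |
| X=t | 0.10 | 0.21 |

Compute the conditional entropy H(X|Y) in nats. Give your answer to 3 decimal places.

Chain rule: H(X|Y) = H(X,Y) − H(Y).
Marginals: p(X) = (0.4300, 0.2600, 0.3100), p(Y) = (0.4600, 0.5400).
H(X,Y) = 1.7227 nats; H(Y) = 0.6899 nats.
H(X|Y) = 1.7227 − 0.6899 = 1.033 nats.

1.033 nats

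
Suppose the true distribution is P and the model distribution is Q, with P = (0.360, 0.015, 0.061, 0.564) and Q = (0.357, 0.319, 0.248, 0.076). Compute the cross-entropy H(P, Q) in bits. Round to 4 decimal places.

2.7793 bits

H(P,Q) = −Σ p·log₂ q.
  −0.360·log₂(0.357) = 0.53496
  −0.015·log₂(0.319) = 0.02473
  −0.061·log₂(0.248) = 0.12271
  −0.564·log₂(0.076) = 2.09687
H(P,Q) = 2.7793 bits.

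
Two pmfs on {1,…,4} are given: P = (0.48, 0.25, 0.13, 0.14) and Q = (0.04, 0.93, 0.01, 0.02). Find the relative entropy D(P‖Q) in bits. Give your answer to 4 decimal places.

D(P‖Q) = Σ p·log₂(p/q).
  0.48·log₂(0.48/0.04) = 1.72078
  0.25·log₂(0.25/0.93) = -0.47383
  0.13·log₂(0.13/0.01) = 0.48106
  0.14·log₂(0.14/0.02) = 0.39303
D(P‖Q) = 2.1210 bits.

2.1210 bits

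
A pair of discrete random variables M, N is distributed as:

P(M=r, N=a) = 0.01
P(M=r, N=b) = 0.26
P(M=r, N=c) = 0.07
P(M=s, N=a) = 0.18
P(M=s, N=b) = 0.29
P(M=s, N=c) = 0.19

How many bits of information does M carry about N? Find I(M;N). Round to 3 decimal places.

0.101 bits

Marginals: p(M) = (0.3400, 0.6600), p(N) = (0.1900, 0.5500, 0.2600).
I(M;N) = Σ p(x,y)·log₂[p(x,y)/(p(x)p(y))].
  (r,a): 0.01·log₂(0.1548) = -0.0269
  (r,b): 0.26·log₂(1.3904) = 0.1236
  (r,c): 0.07·log₂(0.7919) = -0.0236
  (s,a): 0.18·log₂(1.4354) = 0.0939
  (s,b): 0.29·log₂(0.7989) = -0.0939
  (s,c): 0.19·log₂(1.1072) = 0.0279
Sum = 0.101 bits.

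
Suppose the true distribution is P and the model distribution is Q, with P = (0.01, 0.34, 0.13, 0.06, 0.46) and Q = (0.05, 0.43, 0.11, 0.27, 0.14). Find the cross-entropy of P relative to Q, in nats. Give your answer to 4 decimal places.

1.5868 nats

H(P,Q) = −Σ p·ln q.
  −0.01·ln(0.05) = 0.02996
  −0.34·ln(0.43) = 0.28695
  −0.13·ln(0.11) = 0.28695
  −0.06·ln(0.27) = 0.07856
  −0.46·ln(0.14) = 0.90441
H(P,Q) = 1.5868 nats.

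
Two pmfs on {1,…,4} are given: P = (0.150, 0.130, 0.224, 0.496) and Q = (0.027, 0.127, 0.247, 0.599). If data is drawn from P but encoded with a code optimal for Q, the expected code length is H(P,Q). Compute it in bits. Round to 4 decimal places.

1.9873 bits

H(P,Q) = −Σ p·log₂ q.
  −0.150·log₂(0.027) = 0.78163
  −0.130·log₂(0.127) = 0.38702
  −0.224·log₂(0.247) = 0.45190
  −0.496·log₂(0.599) = 0.36673
H(P,Q) = 1.9873 bits.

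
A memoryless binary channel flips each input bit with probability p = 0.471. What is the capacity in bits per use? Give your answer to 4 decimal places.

0.0024 bits

Binary symmetric channel: C = 1 − h₂(ε) where h₂ is the binary entropy function.
h₂(0.471) = −0.471·log₂0.471 − 0.529·log₂0.529 = 0.9976.
C = 1 − 0.9976 = 0.0024 bits per channel use.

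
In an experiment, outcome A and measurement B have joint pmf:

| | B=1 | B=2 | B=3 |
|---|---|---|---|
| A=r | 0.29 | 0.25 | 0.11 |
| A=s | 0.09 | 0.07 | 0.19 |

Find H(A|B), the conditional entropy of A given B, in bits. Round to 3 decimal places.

Chain rule: H(A|B) = H(A,B) − H(B).
Marginals: p(A) = (0.6500, 0.3500), p(B) = (0.3800, 0.3200, 0.3000).
H(A,B) = 2.4046 bits; H(B) = 1.5776 bits.
H(A|B) = 2.4046 − 1.5776 = 0.827 bits.

0.827 bits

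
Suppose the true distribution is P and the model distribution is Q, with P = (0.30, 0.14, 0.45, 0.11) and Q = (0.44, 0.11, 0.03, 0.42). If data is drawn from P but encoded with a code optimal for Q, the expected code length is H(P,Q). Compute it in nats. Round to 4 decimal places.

2.2287 nats

H(P,Q) = −Σ p·ln q.
  −0.30·ln(0.44) = 0.24629
  −0.14·ln(0.11) = 0.30902
  −0.45·ln(0.03) = 1.57795
  −0.11·ln(0.42) = 0.09543
H(P,Q) = 2.2287 nats.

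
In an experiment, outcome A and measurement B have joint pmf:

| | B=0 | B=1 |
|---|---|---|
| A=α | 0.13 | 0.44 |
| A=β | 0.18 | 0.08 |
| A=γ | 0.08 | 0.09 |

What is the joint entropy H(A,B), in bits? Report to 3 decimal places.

2.245 bits

H(A,B) = −Σ p(x,y)·log₂ p(x,y) over all 6 cells.
  cell (α,0): −0.13·log₂0.13 = 0.3826
  cell (α,1): −0.44·log₂0.44 = 0.5211
  cell (β,0): −0.18·log₂0.18 = 0.4453
  cell (β,1): −0.08·log₂0.08 = 0.2915
  cell (γ,0): −0.08·log₂0.08 = 0.2915
  cell (γ,1): −0.09·log₂0.09 = 0.3127
Sum = 2.245 bits.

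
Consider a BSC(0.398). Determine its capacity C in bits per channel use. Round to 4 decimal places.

Binary symmetric channel: C = 1 − h₂(ε) where h₂ is the binary entropy function.
h₂(0.398) = −0.398·log₂0.398 − 0.602·log₂0.602 = 0.9698.
C = 1 − 0.9698 = 0.0302 bits per channel use.

0.0302 bits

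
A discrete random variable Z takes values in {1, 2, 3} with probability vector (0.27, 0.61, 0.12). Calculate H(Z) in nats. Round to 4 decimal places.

0.9095 nats

H(Z) = −Σ p·ln p.
  −(0.27)·ln(0.27) = 0.35352
  −(0.61)·ln(0.61) = 0.30152
  −(0.12)·ln(0.12) = 0.25443
Sum: 0.35352 + 0.30152 + 0.25443 = 0.9095 nats.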